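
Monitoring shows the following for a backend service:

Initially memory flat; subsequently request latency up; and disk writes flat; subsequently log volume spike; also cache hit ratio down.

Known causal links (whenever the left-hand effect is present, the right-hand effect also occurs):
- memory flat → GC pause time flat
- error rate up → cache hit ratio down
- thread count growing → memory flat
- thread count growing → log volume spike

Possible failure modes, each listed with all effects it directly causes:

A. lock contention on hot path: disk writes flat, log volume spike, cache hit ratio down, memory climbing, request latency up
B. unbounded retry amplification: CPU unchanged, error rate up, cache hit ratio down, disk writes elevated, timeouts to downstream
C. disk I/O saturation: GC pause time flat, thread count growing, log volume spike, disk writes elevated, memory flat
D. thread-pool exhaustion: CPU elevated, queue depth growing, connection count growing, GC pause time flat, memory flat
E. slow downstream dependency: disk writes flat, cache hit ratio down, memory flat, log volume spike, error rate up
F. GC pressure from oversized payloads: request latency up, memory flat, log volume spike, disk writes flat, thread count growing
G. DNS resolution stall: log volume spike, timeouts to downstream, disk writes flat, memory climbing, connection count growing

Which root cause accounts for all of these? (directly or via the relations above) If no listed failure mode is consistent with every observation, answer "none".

none

Testing each hypothesis:
(A) lock contention on hot path — fails on memory flat (predicts memory climbing, not memory flat)
(B) unbounded retry amplification — memory flat NO; request latency up NO; disk writes flat NO; log volume spike NO; cache hit ratio down yes
(C) disk I/O saturation — memory flat yes; request latency up NO; disk writes flat NO; log volume spike yes; cache hit ratio down NO
(D) thread-pool exhaustion — memory flat yes; request latency up NO; disk writes flat NO; log volume spike NO; cache hit ratio down NO
(E) slow downstream dependency — memory flat yes; request latency up NO; disk writes flat yes; log volume spike yes; cache hit ratio down yes
(F) GC pressure from oversized payloads — memory flat yes; request latency up yes; disk writes flat yes; log volume spike yes; cache hit ratio down NO
(G) DNS resolution stall — memory flat NO; request latency up NO; disk writes flat yes; log volume spike yes; cache hit ratio down NO
No candidate is consistent with all observations.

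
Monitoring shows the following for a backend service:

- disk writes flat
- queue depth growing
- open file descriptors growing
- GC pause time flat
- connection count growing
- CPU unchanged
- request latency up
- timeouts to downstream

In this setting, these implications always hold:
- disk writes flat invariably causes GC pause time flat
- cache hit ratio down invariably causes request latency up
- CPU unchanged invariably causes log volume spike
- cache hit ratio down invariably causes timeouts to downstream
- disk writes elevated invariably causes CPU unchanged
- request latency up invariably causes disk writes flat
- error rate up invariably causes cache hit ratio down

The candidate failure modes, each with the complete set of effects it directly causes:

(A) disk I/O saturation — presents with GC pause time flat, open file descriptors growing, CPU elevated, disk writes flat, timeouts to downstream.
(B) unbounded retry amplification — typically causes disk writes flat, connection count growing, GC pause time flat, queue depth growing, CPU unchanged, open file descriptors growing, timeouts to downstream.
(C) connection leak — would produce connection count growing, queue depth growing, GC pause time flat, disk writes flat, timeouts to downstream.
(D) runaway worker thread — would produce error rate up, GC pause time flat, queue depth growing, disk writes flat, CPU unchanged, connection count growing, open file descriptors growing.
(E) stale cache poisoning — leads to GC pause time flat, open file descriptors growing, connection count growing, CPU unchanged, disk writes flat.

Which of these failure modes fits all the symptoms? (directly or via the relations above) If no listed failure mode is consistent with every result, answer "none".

Checking each candidate against the observations:
(A) disk I/O saturation — disk writes flat yes; queue depth growing NO; open file descriptors growing yes; GC pause time flat yes; connection count growing NO; CPU unchanged NO; request latency up NO; timeouts to downstream yes
(B) unbounded retry amplification — disk writes flat yes; queue depth growing yes; open file descriptors growing yes; GC pause time flat yes; connection count growing yes; CPU unchanged yes; request latency up NO; timeouts to downstream yes
(C) connection leak — does not account for open file descriptors growing, CPU unchanged, request latency up
(D) runaway worker thread — accounts for every observation (request latency up by error rate up → cache hit ratio down → request latency up)
(E) stale cache poisoning — disk writes flat yes; queue depth growing NO; open file descriptors growing yes; GC pause time flat yes; connection count growing yes; CPU unchanged yes; request latency up NO; timeouts to downstream NO
(D) is the only candidate with no mismatches.

D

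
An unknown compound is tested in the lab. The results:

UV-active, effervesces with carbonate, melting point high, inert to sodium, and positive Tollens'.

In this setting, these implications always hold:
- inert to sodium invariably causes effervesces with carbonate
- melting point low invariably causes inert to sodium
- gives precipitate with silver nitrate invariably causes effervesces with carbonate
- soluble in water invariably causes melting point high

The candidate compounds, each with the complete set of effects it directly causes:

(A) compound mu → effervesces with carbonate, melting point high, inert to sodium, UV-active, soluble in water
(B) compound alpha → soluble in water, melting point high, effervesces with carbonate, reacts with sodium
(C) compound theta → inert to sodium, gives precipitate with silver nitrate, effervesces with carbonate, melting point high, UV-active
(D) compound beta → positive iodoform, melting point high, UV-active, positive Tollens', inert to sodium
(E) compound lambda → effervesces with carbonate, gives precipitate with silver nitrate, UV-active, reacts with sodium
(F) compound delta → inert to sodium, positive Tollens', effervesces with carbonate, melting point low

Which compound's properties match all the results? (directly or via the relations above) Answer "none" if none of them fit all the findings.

Testing each hypothesis:
(A) compound mu — UV-active yes; effervesces with carbonate yes; melting point high yes; inert to sodium yes; positive Tollens' NO
(B) compound alpha — fails on UV-active, inert to sodium, positive Tollens' (predicts reacts with sodium, not inert to sodium)
(C) compound theta — UV-active yes; effervesces with carbonate yes; melting point high yes; inert to sodium yes; positive Tollens' NO
(D) compound beta — UV-active yes; effervesces with carbonate yes (via inert to sodium → effervesces with carbonate); melting point high yes; inert to sodium yes; positive Tollens' yes
(E) compound lambda — fails on melting point high, inert to sodium, positive Tollens' (predicts reacts with sodium, not inert to sodium)
(F) compound delta — fails on UV-active, melting point high (predicts melting point low, not melting point high)
(D) alone accounts for all the evidence.

D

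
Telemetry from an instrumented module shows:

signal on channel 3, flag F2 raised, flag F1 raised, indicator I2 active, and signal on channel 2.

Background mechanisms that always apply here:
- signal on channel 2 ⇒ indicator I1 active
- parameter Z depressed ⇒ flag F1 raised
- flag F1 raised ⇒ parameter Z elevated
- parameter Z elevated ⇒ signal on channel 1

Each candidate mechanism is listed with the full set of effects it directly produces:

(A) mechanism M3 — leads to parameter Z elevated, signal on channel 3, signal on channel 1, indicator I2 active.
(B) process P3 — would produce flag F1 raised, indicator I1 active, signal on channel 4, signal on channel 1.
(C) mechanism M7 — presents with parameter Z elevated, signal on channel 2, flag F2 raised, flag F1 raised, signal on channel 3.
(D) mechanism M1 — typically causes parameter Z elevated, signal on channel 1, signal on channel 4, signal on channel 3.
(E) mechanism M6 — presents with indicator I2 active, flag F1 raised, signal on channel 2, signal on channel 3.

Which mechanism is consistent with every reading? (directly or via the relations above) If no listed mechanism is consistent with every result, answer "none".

Testing each hypothesis:
(A) mechanism M3 — signal on channel 3 ✓; flag F2 raised ✗; flag F1 raised ✗; indicator I2 active ✓; signal on channel 2 ✗
(B) process P3 — signal on channel 3 ✗; flag F2 raised ✗; flag F1 raised ✓; indicator I2 active ✗; signal on channel 2 ✗
(C) mechanism M7 — does not account for indicator I2 active
(D) mechanism M1 — signal on channel 3 ✓; flag F2 raised ✗; flag F1 raised ✗; indicator I2 active ✗; signal on channel 2 ✗
(E) mechanism M6 — signal on channel 3 ✓; flag F2 raised ✗; flag F1 raised ✓; indicator I2 active ✓; signal on channel 2 ✓
No candidate is consistent with all observations.

none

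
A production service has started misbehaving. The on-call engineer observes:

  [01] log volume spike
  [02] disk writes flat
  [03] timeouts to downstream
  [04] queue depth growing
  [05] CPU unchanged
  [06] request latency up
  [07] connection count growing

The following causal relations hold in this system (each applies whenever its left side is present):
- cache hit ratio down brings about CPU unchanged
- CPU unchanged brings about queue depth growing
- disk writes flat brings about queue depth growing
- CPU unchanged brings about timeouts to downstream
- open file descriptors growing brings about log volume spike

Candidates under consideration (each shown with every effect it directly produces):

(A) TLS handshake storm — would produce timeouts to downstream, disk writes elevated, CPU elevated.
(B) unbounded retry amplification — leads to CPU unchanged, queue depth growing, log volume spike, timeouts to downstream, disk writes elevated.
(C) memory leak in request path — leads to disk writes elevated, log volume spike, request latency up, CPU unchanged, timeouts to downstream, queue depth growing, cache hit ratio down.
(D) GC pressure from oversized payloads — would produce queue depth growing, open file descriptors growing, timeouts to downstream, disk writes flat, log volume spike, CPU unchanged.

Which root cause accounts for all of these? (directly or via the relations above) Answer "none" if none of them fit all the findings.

Per-candidate check:
(A) TLS handshake storm — fails on log volume spike, disk writes flat, queue depth growing, CPU unchanged, request latency up, connection count growing (predicts disk writes elevated, not disk writes flat; predicts CPU elevated, not CPU unchanged)
(B) unbounded retry amplification — fails on disk writes flat, request latency up, connection count growing (predicts disk writes elevated, not disk writes flat)
(C) memory leak in request path — log volume spike yes; disk writes flat NO; timeouts to downstream yes; queue depth growing yes; CPU unchanged yes; request latency up yes; connection count growing NO
(D) GC pressure from oversized payloads — does not account for request latency up, connection count growing
None of the listed candidates fits everything.

none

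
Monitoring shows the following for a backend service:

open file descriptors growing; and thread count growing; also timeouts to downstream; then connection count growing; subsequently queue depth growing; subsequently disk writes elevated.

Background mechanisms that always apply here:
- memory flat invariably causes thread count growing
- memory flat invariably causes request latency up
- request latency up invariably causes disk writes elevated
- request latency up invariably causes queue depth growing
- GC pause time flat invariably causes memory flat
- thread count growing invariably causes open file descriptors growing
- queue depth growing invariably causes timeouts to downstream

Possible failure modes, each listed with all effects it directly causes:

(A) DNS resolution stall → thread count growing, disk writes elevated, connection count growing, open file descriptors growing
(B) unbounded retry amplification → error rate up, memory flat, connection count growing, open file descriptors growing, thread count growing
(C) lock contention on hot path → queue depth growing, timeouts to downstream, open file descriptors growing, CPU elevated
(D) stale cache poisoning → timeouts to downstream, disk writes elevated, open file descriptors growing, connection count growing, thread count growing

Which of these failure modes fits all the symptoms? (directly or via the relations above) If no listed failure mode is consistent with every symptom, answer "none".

Testing each hypothesis:
(A) DNS resolution stall — does not account for timeouts to downstream, queue depth growing
(B) unbounded retry amplification — open file descriptors growing match; thread count growing match; timeouts to downstream match (by memory flat → request latency up → queue depth growing → timeouts to downstream); connection count growing match; queue depth growing match (by memory flat → request latency up → queue depth growing); disk writes elevated match (by memory flat → request latency up → disk writes elevated)
(C) lock contention on hot path — does not account for thread count growing, connection count growing, disk writes elevated
(D) stale cache poisoning — does not account for queue depth growing
(B) alone accounts for all the evidence.

B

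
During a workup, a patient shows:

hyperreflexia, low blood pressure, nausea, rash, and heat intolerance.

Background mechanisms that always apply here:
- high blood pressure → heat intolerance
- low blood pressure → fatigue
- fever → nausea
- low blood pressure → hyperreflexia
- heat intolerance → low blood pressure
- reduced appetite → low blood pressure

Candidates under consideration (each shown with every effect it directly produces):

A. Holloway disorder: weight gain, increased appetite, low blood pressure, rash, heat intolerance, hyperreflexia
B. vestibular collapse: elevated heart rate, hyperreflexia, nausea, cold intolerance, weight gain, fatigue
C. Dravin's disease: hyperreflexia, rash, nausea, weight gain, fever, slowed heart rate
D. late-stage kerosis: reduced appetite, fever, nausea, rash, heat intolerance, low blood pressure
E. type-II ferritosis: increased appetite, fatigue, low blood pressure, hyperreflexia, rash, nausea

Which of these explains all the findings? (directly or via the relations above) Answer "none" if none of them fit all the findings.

Per-candidate check:
(A) Holloway disorder — hyperreflexia yes; low blood pressure yes; nausea NO; rash yes; heat intolerance yes
(B) vestibular collapse — hyperreflexia yes; low blood pressure NO; nausea yes; rash NO; heat intolerance NO
(C) Dravin's disease — does not account for low blood pressure, heat intolerance
(D) late-stage kerosis — hyperreflexia yes (by low blood pressure → hyperreflexia); low blood pressure yes; nausea yes; rash yes; heat intolerance yes
(E) type-II ferritosis — does not account for heat intolerance
Only (D) is consistent with every observation.

D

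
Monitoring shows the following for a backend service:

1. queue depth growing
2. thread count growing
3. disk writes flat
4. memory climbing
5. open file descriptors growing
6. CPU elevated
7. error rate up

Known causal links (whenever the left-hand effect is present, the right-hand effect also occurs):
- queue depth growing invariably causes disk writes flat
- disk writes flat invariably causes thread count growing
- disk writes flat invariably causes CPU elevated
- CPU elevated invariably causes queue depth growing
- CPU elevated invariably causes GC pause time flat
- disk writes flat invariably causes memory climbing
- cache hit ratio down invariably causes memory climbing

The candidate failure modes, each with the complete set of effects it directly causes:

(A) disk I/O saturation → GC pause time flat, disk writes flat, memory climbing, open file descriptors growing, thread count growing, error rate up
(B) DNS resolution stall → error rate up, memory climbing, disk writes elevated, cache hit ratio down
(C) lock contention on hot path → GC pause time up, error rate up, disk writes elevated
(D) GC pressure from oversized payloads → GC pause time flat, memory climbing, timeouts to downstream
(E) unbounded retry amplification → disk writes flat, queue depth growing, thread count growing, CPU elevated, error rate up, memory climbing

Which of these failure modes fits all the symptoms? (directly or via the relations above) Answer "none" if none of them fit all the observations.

Testing each hypothesis:
(A) disk I/O saturation — accounts for every observation (queue depth growing via disk writes flat → CPU elevated → queue depth growing)
(B) DNS resolution stall — queue depth growing -; thread count growing -; disk writes flat -; memory climbing +; open file descriptors growing -; CPU elevated -; error rate up +
(C) lock contention on hot path — fails on queue depth growing, thread count growing, disk writes flat, memory climbing, open file descriptors growing, CPU elevated (predicts disk writes elevated, not disk writes flat)
(D) GC pressure from oversized payloads — does not account for queue depth growing, thread count growing, disk writes flat, open file descriptors growing, CPU elevated, error rate up
(E) unbounded retry amplification — queue depth growing +; thread count growing +; disk writes flat +; memory climbing +; open file descriptors growing -; CPU elevated +; error rate up +
(A) alone accounts for all the evidence.

A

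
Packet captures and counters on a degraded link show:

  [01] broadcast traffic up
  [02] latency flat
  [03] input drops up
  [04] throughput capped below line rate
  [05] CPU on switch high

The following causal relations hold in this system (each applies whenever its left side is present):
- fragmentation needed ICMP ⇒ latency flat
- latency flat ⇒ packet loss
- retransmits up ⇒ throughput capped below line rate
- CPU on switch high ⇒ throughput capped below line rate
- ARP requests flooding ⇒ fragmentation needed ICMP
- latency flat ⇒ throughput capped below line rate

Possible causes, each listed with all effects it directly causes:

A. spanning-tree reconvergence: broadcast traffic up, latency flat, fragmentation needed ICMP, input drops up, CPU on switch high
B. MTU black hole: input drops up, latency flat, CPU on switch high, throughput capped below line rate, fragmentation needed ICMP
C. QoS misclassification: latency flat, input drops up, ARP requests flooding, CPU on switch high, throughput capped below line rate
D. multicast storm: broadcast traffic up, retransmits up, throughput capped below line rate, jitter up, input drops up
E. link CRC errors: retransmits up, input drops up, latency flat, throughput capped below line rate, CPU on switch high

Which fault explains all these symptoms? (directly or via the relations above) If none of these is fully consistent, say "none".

Per-candidate check:
(A) spanning-tree reconvergence — accounts for every observation (throughput capped below line rate via latency flat → throughput capped below line rate)
(B) MTU black hole — does not account for broadcast traffic up
(C) QoS misclassification — broadcast traffic up miss; latency flat match; input drops up match; throughput capped below line rate match; CPU on switch high match
(D) multicast storm — broadcast traffic up match; latency flat miss; input drops up match; throughput capped below line rate match; CPU on switch high miss
(E) link CRC errors — does not account for broadcast traffic up
(A) is the only candidate with no mismatches.

A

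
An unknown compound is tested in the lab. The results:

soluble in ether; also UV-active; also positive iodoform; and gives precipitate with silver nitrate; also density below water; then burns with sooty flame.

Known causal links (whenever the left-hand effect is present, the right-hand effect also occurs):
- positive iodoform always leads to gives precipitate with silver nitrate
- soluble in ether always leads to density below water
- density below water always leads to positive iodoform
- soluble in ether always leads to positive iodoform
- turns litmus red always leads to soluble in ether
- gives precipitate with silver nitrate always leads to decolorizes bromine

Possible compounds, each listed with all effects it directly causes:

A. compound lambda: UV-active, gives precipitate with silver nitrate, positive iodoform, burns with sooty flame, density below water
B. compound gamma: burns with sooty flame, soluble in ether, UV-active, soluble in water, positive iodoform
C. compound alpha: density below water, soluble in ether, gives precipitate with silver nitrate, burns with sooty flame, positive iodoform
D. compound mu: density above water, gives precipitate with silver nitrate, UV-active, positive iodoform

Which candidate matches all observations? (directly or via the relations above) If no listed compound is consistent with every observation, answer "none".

B

For each candidate, compare predicted effects to what was observed:
(A) compound lambda — does not account for soluble in ether
(B) compound gamma — accounts for every observation (gives precipitate with silver nitrate via positive iodoform → gives precipitate with silver nitrate)
(C) compound alpha — does not account for UV-active
(D) compound mu — soluble in ether miss; UV-active match; positive iodoform match; gives precipitate with silver nitrate match; density below water miss; burns with sooty flame miss
Only (B) is consistent with every observation.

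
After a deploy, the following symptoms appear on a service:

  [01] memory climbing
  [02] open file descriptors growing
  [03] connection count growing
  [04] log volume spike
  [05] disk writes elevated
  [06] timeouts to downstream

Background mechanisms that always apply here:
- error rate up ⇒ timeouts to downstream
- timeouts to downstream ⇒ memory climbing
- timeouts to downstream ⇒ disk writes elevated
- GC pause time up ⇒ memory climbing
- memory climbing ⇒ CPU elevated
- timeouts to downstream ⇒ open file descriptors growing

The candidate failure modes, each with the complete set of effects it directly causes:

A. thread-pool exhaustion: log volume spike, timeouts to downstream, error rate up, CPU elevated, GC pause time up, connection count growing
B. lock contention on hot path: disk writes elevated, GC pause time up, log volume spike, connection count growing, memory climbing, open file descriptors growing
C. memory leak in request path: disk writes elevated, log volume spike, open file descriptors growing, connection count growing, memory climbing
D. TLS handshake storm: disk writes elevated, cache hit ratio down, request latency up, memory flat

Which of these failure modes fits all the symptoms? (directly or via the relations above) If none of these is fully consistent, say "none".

A

Checking each candidate against the observations:
(A) thread-pool exhaustion — accounts for every observation (memory climbing by GC pause time up → memory climbing)
(B) lock contention on hot path — memory climbing +; open file descriptors growing +; connection count growing +; log volume spike +; disk writes elevated +; timeouts to downstream -
(C) memory leak in request path — memory climbing +; open file descriptors growing +; connection count growing +; log volume spike +; disk writes elevated +; timeouts to downstream -
(D) TLS handshake storm — memory climbing -; open file descriptors growing -; connection count growing -; log volume spike -; disk writes elevated +; timeouts to downstream -
(A) alone accounts for all the evidence.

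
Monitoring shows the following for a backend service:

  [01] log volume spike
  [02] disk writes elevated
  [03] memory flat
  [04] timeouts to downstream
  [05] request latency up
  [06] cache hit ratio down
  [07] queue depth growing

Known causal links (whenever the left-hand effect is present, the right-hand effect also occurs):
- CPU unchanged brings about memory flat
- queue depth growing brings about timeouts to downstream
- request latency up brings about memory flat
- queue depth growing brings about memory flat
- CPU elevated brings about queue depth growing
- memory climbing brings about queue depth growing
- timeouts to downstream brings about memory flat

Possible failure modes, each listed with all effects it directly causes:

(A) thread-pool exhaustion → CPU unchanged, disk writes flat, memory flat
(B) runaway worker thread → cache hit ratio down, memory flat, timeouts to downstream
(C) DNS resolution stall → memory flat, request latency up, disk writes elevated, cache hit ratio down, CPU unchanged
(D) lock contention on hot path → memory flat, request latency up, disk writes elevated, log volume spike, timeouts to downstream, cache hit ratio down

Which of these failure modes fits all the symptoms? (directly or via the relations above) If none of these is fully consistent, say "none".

Per-candidate check:
(A) thread-pool exhaustion — log volume spike -; disk writes elevated -; memory flat +; timeouts to downstream -; request latency up -; cache hit ratio down -; queue depth growing -
(B) runaway worker thread — log volume spike -; disk writes elevated -; memory flat +; timeouts to downstream +; request latency up -; cache hit ratio down +; queue depth growing -
(C) DNS resolution stall — does not account for log volume spike, timeouts to downstream, queue depth growing
(D) lock contention on hot path — log volume spike +; disk writes elevated +; memory flat +; timeouts to downstream +; request latency up +; cache hit ratio down +; queue depth growing -
Every candidate fails on at least one observation.

none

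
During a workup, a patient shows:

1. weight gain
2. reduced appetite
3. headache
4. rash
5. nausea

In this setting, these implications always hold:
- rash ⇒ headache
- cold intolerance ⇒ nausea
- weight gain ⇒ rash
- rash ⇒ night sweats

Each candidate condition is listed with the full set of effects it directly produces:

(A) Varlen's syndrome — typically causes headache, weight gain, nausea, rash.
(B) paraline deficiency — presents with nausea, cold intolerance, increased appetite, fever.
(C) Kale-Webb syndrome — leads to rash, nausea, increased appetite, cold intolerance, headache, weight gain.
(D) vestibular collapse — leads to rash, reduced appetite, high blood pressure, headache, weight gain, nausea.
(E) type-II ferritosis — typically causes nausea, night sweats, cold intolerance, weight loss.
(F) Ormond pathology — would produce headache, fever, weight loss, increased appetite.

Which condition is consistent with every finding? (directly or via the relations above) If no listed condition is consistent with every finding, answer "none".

For each candidate, compare predicted effects to what was observed:
(A) Varlen's syndrome — weight gain match; reduced appetite miss; headache match; rash match; nausea match
(B) paraline deficiency — fails on weight gain, reduced appetite, headache, rash (predicts increased appetite, not reduced appetite)
(C) Kale-Webb syndrome — weight gain match; reduced appetite miss; headache match; rash match; nausea match
(D) vestibular collapse — weight gain match; reduced appetite match; headache match; rash match; nausea match
(E) type-II ferritosis — weight gain miss; reduced appetite miss; headache miss; rash miss; nausea match
(F) Ormond pathology — weight gain miss; reduced appetite miss; headache match; rash miss; nausea miss
(D) alone accounts for all the evidence.

D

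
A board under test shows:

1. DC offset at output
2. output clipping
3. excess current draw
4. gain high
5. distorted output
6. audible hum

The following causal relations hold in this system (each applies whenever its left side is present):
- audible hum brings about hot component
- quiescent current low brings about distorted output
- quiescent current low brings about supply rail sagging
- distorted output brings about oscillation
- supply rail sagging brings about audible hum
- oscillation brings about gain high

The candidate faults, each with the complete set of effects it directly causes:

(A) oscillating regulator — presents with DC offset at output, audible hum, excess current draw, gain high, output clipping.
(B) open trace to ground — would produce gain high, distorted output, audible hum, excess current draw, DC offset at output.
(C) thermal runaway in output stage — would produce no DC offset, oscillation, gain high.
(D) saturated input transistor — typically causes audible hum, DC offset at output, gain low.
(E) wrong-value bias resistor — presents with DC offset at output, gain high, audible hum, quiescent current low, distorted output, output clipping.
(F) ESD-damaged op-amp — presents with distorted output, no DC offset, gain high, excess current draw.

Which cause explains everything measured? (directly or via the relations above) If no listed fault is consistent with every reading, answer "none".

none

Per-candidate check:
(A) oscillating regulator — does not account for distorted output
(B) open trace to ground — does not account for output clipping
(C) thermal runaway in output stage — DC offset at output ✗; output clipping ✗; excess current draw ✗; gain high ✓; distorted output ✗; audible hum ✗
(D) saturated input transistor — DC offset at output ✓; output clipping ✗; excess current draw ✗; gain high ✗; distorted output ✗; audible hum ✓
(E) wrong-value bias resistor — DC offset at output ✓; output clipping ✓; excess current draw ✗; gain high ✓; distorted output ✓; audible hum ✓
(F) ESD-damaged op-amp — fails on DC offset at output, output clipping, audible hum (predicts no DC offset, not DC offset at output)
Every candidate fails on at least one observation.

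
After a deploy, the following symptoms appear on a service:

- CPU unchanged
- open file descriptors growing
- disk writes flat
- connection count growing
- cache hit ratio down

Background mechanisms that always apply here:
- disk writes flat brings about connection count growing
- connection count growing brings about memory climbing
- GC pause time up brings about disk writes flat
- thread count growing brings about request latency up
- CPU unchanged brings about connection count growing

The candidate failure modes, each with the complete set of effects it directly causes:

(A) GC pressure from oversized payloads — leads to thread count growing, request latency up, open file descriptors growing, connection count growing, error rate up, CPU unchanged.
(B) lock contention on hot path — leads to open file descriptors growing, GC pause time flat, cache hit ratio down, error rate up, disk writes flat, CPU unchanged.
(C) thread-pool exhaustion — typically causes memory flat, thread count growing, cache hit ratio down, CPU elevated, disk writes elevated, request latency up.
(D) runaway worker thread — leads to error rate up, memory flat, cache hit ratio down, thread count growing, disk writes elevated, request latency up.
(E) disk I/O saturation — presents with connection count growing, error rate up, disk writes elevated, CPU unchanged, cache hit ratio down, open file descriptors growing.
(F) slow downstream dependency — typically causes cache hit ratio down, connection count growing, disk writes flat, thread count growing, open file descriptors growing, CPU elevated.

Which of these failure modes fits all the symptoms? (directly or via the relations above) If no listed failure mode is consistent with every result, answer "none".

Testing each hypothesis:
(A) GC pressure from oversized payloads — CPU unchanged ✓; open file descriptors growing ✓; disk writes flat ✗; connection count growing ✓; cache hit ratio down ✗
(B) lock contention on hot path — accounts for every observation (connection count growing via disk writes flat → connection count growing)
(C) thread-pool exhaustion — CPU unchanged ✗; open file descriptors growing ✗; disk writes flat ✗; connection count growing ✗; cache hit ratio down ✓
(D) runaway worker thread — CPU unchanged ✗; open file descriptors growing ✗; disk writes flat ✗; connection count growing ✗; cache hit ratio down ✓
(E) disk I/O saturation — fails on disk writes flat (predicts disk writes elevated, not disk writes flat)
(F) slow downstream dependency — CPU unchanged ✗; open file descriptors growing ✓; disk writes flat ✓; connection count growing ✓; cache hit ratio down ✓
(B) alone accounts for all the evidence.

B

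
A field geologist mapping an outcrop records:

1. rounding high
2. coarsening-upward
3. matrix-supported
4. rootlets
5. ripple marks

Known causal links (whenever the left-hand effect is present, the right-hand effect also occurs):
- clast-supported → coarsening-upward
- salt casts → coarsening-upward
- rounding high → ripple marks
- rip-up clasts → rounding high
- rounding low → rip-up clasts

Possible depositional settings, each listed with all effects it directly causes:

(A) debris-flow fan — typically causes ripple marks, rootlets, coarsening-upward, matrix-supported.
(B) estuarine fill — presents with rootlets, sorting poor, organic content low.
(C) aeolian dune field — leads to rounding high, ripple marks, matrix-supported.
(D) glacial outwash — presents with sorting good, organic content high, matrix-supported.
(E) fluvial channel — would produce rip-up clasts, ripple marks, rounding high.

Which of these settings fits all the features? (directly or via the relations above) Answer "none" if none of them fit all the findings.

Testing each hypothesis:
(A) debris-flow fan — rounding high NO; coarsening-upward yes; matrix-supported yes; rootlets yes; ripple marks yes
(B) estuarine fill — does not account for rounding high, coarsening-upward, matrix-supported, ripple marks
(C) aeolian dune field — does not account for coarsening-upward, rootlets
(D) glacial outwash — rounding high NO; coarsening-upward NO; matrix-supported yes; rootlets NO; ripple marks NO
(E) fluvial channel — does not account for coarsening-upward, matrix-supported, rootlets
Every candidate fails on at least one observation.

none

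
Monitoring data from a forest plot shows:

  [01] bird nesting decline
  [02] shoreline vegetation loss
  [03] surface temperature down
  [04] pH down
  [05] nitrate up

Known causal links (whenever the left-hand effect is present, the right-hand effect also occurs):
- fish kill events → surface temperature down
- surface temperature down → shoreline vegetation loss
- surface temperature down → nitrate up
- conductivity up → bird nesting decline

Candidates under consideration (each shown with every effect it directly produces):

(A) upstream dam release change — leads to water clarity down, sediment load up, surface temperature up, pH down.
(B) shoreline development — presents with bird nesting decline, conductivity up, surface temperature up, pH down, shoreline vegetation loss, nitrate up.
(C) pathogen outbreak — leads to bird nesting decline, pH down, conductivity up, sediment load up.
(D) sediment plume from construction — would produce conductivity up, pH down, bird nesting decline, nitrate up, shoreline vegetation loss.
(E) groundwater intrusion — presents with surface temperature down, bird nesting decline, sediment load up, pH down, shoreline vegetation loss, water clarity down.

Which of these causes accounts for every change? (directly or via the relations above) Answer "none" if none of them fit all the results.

Checking each candidate against the observations:
(A) upstream dam release change — bird nesting decline NO; shoreline vegetation loss NO; surface temperature down NO; pH down yes; nitrate up NO
(B) shoreline development — fails on surface temperature down (predicts surface temperature up, not surface temperature down)
(C) pathogen outbreak — bird nesting decline yes; shoreline vegetation loss NO; surface temperature down NO; pH down yes; nitrate up NO
(D) sediment plume from construction — bird nesting decline yes; shoreline vegetation loss yes; surface temperature down NO; pH down yes; nitrate up yes
(E) groundwater intrusion — accounts for every observation (nitrate up by surface temperature down → nitrate up)
(E) alone accounts for all the evidence.

E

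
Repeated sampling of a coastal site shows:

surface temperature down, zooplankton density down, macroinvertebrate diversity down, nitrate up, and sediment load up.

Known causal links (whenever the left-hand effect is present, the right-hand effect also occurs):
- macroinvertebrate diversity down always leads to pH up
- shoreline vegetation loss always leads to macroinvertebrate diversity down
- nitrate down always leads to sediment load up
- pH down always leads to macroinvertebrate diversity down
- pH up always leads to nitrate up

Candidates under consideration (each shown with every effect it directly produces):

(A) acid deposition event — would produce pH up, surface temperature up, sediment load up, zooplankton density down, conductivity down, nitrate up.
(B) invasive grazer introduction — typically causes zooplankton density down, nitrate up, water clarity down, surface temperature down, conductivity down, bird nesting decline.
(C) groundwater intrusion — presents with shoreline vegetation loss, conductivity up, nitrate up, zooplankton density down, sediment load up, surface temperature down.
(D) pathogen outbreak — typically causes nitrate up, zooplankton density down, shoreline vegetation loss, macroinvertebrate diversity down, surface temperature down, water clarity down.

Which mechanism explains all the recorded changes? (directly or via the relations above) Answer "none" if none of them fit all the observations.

Testing each hypothesis:
(A) acid deposition event — surface temperature down miss; zooplankton density down match; macroinvertebrate diversity down miss; nitrate up match; sediment load up match
(B) invasive grazer introduction — surface temperature down match; zooplankton density down match; macroinvertebrate diversity down miss; nitrate up match; sediment load up miss
(C) groundwater intrusion — surface temperature down match; zooplankton density down match; macroinvertebrate diversity down match (by shoreline vegetation loss → macroinvertebrate diversity down); nitrate up match; sediment load up match
(D) pathogen outbreak — surface temperature down match; zooplankton density down match; macroinvertebrate diversity down match; nitrate up match; sediment load up miss
(C) alone accounts for all the evidence.

C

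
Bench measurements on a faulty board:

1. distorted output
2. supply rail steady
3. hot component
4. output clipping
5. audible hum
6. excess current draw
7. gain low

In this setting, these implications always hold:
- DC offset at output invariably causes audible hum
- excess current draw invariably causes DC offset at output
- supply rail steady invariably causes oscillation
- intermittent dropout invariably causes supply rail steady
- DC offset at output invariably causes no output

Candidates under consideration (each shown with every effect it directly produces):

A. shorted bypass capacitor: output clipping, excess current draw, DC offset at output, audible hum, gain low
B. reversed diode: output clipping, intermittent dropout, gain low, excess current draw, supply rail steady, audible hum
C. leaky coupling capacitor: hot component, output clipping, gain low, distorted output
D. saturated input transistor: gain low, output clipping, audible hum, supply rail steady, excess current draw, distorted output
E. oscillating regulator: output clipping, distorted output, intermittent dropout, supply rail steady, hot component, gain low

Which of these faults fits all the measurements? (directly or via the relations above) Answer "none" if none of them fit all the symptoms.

Per-candidate check:
(A) shorted bypass capacitor — does not account for distorted output, supply rail steady, hot component
(B) reversed diode — does not account for distorted output, hot component
(C) leaky coupling capacitor — does not account for supply rail steady, audible hum, excess current draw
(D) saturated input transistor — distorted output yes; supply rail steady yes; hot component NO; output clipping yes; audible hum yes; excess current draw yes; gain low yes
(E) oscillating regulator — distorted output yes; supply rail steady yes; hot component yes; output clipping yes; audible hum NO; excess current draw NO; gain low yes
Every candidate fails on at least one observation.

none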